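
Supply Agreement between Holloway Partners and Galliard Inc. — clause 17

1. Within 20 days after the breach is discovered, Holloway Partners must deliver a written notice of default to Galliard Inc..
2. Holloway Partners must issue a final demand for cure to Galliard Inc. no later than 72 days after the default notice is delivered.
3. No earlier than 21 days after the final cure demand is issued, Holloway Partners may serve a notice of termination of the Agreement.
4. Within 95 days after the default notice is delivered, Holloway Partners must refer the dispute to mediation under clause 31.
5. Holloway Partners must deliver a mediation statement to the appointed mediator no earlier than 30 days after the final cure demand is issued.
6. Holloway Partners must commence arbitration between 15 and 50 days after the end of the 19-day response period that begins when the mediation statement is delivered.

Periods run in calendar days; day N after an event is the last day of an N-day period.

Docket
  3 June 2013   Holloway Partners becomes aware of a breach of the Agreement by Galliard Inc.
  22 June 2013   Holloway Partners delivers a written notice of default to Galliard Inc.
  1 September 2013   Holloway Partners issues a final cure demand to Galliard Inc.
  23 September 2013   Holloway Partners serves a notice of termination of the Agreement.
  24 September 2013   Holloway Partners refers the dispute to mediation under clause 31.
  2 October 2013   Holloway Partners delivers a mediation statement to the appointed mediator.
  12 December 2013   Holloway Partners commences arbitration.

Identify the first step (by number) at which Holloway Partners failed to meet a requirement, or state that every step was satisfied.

Step 6

Step 1: 20 days after 3 June 2013 (when the breach is discovered) is 23 June 2013; completed 22 June 2013, before the deadline.
Step 2: 72 days after 22 June 2013 (when the default notice is delivered) is 2 September 2013; completed 1 September 2013, before the deadline.
Step 3: the earliest permitted date is 21 days after 1 September 2013 (when the final cure demand is issued), i.e. 22 September 2013; done 23 September 2013 — permitted.
Step 4: 95 days after 22 June 2013 (when the default notice is delivered) is 25 September 2013; 24 September 2013 is within that limit.
Step 5: the earliest permitted date is 30 days after 1 September 2013 (when the final cure demand is issued), i.e. 1 October 2013; 2 October 2013 is on or after that date.
Step 6: the window is 15–50 days after 21 October 2013 (end of the 19-day response period, which began when the mediation statement is delivered on 2 October 2013), so 5 November 2013 through 10 December 2013; done 12 December 2013 — 2 days after the window closed.
The procedure was therefore not followed at step 6.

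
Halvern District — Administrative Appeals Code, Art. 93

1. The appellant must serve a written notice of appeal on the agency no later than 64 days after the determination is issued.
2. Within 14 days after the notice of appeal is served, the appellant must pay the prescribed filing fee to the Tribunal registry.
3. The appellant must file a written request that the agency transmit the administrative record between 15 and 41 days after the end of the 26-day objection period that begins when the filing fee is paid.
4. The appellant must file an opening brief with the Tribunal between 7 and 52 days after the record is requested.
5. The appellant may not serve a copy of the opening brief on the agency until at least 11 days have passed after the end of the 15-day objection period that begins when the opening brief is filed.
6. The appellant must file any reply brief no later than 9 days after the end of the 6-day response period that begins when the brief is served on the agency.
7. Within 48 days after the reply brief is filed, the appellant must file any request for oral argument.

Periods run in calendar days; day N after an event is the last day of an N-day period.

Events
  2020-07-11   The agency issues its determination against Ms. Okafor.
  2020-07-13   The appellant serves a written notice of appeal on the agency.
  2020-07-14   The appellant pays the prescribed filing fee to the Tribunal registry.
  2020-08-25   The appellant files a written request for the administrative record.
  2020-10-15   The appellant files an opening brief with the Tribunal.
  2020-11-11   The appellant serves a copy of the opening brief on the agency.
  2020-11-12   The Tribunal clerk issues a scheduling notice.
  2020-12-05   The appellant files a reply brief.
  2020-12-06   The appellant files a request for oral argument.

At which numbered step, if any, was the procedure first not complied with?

(1) due by 2020-07-11 + 64 days = 2020-09-13; done 2020-07-13 — timely.
(2) due by 2020-07-13 + 14 days = 2020-07-27; 2020-07-14 is within that limit.
(3) the permitted window runs from 2020-08-09 + 15 = 2020-08-24 to 2020-08-09 + 41 = 2020-09-19; done 2020-08-25 — within the window.
(4) the permitted window runs from 2020-08-25 + 7 = 2020-09-01 to 2020-08-25 + 52 = 2020-10-16; done 2020-10-15, which is between those dates.
(5) permitted from 2020-10-30 + 11 days = 2020-11-10 onward; done 2020-11-11 — permitted.
(6) due by 2020-11-17 + 9 days = 2020-11-26; 2020-12-05 misses that deadline by 9 days.
That is the first point of non-compliance.

Step 6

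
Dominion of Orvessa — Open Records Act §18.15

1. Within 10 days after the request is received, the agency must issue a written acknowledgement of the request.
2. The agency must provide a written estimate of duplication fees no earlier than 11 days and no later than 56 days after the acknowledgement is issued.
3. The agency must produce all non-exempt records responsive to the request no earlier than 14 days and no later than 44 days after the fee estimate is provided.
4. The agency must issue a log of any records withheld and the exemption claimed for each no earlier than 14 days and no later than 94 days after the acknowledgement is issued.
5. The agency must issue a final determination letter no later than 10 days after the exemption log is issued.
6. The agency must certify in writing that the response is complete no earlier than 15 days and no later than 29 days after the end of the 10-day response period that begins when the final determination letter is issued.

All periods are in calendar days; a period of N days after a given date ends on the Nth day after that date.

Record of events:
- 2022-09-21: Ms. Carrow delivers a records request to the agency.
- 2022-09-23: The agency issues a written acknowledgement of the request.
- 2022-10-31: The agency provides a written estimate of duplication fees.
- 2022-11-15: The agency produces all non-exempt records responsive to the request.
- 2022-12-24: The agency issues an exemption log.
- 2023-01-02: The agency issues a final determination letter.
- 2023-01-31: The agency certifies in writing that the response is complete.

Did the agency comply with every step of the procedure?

Step 1: 10 days after 2022-09-21 (when the request is received) is 2022-10-01; completed 2022-09-23, before the deadline.
Step 2: the window is 11–56 days after 2022-09-23 (when the acknowledgement is issued), so 2022-10-04 through 2022-11-18; done 2022-10-31 — within the window.
Step 3: the window is 14–44 days after 2022-10-31 (when the fee estimate is provided), so 2022-11-14 through 2022-12-14; done 2022-11-15, which is between those dates.
Step 4: the window is 14–94 days after 2022-09-23 (when the acknowledgement is issued), so 2022-10-07 through 2022-12-26; 2022-12-24 falls inside that range.
Step 5: 10 days after 2022-12-24 (when the exemption log is issued) is 2023-01-03; 2023-01-02 is within that limit.
Step 6: the window is 15–29 days after 2023-01-12 (end of the 10-day response period, which began when the final determination letter is issued on 2023-01-02), so 2023-01-27 through 2023-02-10; 2023-01-31 falls inside that range.

Yes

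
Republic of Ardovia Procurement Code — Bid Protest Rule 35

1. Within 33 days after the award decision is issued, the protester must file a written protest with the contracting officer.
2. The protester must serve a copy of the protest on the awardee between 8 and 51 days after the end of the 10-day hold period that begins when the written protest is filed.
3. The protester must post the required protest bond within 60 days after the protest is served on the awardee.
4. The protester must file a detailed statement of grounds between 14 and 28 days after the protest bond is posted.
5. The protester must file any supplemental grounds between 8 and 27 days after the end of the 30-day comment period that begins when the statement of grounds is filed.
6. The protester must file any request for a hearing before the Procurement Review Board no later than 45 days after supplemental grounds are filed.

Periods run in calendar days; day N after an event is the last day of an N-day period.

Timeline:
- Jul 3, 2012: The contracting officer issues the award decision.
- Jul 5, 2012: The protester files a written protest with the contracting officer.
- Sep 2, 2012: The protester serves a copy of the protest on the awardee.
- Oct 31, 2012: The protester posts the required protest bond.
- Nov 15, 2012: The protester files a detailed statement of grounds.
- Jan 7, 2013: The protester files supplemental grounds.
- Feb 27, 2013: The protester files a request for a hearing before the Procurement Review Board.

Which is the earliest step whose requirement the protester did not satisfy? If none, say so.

Step 1: 33 days after Jul 3, 2012 (when the award decision is issued) is Aug 5, 2012; done Jul 5, 2012 — timely.
Step 2: the window is 8–51 days after Jul 15, 2012 (end of the 10-day hold period, which began when the written protest is filed on Jul 5, 2012), so Jul 23, 2012 through Sep 4, 2012; Sep 2, 2012 falls inside that range.
Step 3: 60 days after Sep 2, 2012 (when the protest is served on the awardee) is Nov 1, 2012; completed Oct 31, 2012, before the deadline.
Step 4: the window is 14–28 days after Oct 31, 2012 (when the protest bond is posted), so Nov 14, 2012 through Nov 28, 2012; Nov 15, 2012 falls inside that range.
Step 5: the window is 8–27 days after Dec 15, 2012 (end of the 30-day comment period, which began when the statement of grounds is filed on Nov 15, 2012), so Dec 23, 2012 through Jan 11, 2013; done Jan 7, 2013, which is between those dates.
Step 6: 45 days after Jan 7, 2013 (when supplemental grounds are filed) is Feb 21, 2013; not done until Feb 27, 2013, 6 days after the deadline.

Step 6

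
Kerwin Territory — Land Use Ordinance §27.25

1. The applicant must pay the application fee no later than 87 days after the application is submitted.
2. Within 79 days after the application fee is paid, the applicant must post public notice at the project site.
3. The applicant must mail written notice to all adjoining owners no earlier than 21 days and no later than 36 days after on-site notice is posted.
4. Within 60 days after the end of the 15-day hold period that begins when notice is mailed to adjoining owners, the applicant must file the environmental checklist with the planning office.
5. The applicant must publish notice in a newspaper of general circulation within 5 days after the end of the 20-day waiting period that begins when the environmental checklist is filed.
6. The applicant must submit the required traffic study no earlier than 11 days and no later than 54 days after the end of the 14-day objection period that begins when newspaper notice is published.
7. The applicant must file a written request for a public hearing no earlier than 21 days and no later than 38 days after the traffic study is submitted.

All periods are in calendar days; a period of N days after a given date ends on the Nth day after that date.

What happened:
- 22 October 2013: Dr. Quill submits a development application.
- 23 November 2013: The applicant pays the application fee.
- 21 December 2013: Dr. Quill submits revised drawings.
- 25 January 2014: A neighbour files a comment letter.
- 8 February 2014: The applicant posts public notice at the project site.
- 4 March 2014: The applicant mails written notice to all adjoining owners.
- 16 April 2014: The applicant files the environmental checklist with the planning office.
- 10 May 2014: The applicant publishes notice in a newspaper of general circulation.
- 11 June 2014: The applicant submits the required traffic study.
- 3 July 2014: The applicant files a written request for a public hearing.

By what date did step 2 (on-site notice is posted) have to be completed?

10 February 2014

Step 2 runs from 23 November 2013, when the application fee is paid. 79 days after 23 November 2013 is 10 February 2014.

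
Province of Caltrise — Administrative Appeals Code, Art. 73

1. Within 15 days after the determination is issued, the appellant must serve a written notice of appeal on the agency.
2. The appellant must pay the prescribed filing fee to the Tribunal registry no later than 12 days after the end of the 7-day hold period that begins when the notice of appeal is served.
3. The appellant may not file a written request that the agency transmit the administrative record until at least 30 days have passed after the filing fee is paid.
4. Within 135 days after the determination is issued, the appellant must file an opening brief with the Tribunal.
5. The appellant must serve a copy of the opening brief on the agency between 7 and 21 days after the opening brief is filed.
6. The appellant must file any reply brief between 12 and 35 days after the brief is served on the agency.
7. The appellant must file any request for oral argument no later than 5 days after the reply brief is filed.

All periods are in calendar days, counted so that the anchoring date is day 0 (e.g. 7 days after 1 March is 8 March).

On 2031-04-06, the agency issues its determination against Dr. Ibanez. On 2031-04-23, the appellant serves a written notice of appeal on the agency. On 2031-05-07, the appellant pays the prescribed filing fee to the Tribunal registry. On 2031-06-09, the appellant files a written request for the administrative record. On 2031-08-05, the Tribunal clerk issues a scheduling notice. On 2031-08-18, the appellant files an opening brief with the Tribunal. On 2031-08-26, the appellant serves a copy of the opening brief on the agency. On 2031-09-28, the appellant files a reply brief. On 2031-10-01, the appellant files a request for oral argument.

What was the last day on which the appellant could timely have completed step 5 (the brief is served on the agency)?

Step 5 runs from 2031-08-18, when the opening brief is filed. The window is 7–21 days after 2031-08-18; it closes on 2031-09-08.

2031-09-08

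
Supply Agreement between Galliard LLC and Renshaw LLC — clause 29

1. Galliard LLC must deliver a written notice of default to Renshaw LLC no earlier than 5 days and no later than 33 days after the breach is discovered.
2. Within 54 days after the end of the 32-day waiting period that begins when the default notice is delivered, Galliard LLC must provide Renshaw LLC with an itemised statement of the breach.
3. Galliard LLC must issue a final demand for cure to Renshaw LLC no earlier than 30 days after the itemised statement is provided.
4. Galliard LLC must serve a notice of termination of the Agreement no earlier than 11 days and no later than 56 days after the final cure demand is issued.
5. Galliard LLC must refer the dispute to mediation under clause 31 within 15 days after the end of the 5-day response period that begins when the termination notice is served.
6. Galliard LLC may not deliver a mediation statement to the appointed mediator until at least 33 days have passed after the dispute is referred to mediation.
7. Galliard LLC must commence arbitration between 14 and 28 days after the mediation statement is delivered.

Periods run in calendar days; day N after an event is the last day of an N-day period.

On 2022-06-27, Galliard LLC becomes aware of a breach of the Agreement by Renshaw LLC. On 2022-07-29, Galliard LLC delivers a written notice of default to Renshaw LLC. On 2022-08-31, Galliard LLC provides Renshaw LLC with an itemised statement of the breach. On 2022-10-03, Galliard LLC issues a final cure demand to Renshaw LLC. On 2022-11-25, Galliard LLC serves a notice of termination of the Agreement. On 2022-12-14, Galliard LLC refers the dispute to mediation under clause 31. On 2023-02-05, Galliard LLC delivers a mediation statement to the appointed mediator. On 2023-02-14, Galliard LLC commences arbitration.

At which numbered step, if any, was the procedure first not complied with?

Step 1: the window is 5–33 days after 2022-06-27 (when the breach is discovered), so 2022-07-02 through 2022-07-30; 2022-07-29 falls inside that range.
Step 2: 54 days after 2022-08-30 (end of the 32-day waiting period, which began when the default notice is delivered on 2022-07-29) is 2022-10-23; done 2022-08-31 — timely.
Step 3: the earliest permitted date is 30 days after 2022-08-31 (when the itemised statement is provided), i.e. 2022-09-30; done 2022-10-03, after the minimum wait.
Step 4: the window is 11–56 days after 2022-10-03 (when the final cure demand is issued), so 2022-10-14 through 2022-11-28; done 2022-11-25, which is between those dates.
Step 5: 15 days after 2022-11-30 (end of the 5-day response period, which began when the termination notice is served on 2022-11-25) is 2022-12-15; done 2022-12-14 — timely.
Step 6: the earliest permitted date is 33 days after 2022-12-14 (when the dispute is referred to mediation), i.e. 2023-01-16; 2023-02-05 is on or after that date.
Step 7: the window is 14–28 days after 2023-02-05 (when the mediation statement is delivered), so 2023-02-19 through 2023-03-05; 2023-02-14 is 5 days too early.
The procedure was therefore not followed at step 7.

Step 7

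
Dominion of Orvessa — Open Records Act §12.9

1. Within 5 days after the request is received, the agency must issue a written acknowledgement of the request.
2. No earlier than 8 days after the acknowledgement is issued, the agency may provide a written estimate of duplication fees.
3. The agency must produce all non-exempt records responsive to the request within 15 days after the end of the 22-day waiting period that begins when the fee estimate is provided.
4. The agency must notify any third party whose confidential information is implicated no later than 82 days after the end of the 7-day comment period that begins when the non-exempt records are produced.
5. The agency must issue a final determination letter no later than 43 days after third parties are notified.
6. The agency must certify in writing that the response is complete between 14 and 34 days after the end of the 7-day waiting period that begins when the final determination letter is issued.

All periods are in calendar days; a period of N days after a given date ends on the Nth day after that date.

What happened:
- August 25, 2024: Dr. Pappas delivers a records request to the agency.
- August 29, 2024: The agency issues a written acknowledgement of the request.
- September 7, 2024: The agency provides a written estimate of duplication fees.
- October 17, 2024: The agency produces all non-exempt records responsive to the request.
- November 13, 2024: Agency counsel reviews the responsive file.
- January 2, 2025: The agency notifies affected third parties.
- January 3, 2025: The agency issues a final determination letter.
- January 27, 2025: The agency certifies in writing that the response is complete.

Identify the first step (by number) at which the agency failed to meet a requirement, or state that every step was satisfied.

Step 3

(1) due by August 25, 2024 + 5 days = August 30, 2024; done August 29, 2024 — timely.
(2) permitted from August 29, 2024 + 8 days = September 6, 2024 onward; done September 7, 2024 — permitted.
(3) due by September 29, 2024 + 15 days = October 14, 2024; October 17, 2024 misses that deadline by 3 days.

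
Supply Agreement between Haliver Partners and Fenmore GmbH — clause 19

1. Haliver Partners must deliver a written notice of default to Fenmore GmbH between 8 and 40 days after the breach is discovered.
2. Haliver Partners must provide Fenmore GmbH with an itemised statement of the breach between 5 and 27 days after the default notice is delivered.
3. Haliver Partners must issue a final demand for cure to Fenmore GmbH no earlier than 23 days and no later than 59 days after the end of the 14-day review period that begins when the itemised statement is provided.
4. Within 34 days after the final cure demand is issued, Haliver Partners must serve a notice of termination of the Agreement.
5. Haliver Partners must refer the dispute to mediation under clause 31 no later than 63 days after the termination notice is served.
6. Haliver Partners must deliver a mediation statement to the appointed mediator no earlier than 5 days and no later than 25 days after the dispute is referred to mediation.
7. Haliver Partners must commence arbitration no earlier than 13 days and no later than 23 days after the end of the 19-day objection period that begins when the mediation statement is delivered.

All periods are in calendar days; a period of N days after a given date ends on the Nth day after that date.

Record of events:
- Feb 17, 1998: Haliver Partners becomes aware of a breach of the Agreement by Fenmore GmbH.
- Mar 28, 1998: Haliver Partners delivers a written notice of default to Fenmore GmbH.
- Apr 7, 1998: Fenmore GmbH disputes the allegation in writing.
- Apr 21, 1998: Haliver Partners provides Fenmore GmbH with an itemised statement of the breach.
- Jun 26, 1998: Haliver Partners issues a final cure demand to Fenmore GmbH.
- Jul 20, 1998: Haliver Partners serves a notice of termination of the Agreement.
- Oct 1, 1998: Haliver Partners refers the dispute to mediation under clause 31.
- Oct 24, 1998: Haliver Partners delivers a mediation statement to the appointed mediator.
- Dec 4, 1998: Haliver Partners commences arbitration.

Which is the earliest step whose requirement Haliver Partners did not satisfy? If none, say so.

Step 5

Step 1 — 8 and 40 days from Feb 17, 1998 (when the breach is discovered) are Feb 25, 1998 and Mar 29, 1998 respectively; done Mar 28, 1998, which is between those dates.
Step 2 — 5 and 27 days from Mar 28, 1998 (when the default notice is delivered) are Apr 2, 1998 and Apr 24, 1998 respectively; done Apr 21, 1998 — within the window.
Step 3 — 23 and 59 days from May 5, 1998 (end of the 14-day review period, which began when the itemised statement is provided on Apr 21, 1998) are May 28, 1998 and Jul 3, 1998 respectively; Jun 26, 1998 falls inside that range.
Step 4 — counting 34 days from Jun 26, 1998 (when the final cure demand is issued) gives a deadline of Jul 30, 1998; Jul 20, 1998 is within that limit.
Step 5 — counting 63 days from Jul 20, 1998 (when the termination notice is served) gives a deadline of Sep 21, 1998; done Oct 1, 1998 — 10 days late.
The analysis stops there.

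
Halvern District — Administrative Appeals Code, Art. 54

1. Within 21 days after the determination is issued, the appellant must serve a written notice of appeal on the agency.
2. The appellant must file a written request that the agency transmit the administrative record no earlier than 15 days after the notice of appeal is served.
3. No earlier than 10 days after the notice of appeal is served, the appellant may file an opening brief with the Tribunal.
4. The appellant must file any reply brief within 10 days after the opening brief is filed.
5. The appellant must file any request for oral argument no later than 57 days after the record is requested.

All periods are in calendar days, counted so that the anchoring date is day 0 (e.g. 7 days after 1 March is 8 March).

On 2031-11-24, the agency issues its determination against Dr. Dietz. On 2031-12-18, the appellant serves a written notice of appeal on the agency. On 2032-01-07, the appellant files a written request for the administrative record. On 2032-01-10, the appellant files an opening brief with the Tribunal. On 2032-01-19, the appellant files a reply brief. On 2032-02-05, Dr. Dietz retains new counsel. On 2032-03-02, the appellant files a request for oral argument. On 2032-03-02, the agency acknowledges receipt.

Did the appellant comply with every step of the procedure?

Step 1: 21 days after 2031-11-24 (when the determination is issued) is 2031-12-15; 2031-12-18 misses that deadline by 3 days.
The analysis stops there.

No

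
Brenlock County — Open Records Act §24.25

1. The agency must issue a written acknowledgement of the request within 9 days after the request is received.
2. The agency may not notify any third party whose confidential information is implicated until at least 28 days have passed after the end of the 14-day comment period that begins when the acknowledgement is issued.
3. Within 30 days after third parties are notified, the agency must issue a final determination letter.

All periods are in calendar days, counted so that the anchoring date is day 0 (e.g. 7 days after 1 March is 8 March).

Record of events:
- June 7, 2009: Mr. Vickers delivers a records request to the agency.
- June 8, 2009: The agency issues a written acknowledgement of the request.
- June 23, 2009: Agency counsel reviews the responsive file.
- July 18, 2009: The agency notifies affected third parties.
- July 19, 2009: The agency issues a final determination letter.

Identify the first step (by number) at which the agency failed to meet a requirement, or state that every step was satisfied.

(1) due by June 7, 2009 + 9 days = June 16, 2009; completed June 8, 2009, before the deadline.
(2) permitted from June 22, 2009 + 28 days = July 20, 2009 onward; July 18, 2009 is 2 days before the earliest permitted date.
That is the first point of non-compliance.

Step 2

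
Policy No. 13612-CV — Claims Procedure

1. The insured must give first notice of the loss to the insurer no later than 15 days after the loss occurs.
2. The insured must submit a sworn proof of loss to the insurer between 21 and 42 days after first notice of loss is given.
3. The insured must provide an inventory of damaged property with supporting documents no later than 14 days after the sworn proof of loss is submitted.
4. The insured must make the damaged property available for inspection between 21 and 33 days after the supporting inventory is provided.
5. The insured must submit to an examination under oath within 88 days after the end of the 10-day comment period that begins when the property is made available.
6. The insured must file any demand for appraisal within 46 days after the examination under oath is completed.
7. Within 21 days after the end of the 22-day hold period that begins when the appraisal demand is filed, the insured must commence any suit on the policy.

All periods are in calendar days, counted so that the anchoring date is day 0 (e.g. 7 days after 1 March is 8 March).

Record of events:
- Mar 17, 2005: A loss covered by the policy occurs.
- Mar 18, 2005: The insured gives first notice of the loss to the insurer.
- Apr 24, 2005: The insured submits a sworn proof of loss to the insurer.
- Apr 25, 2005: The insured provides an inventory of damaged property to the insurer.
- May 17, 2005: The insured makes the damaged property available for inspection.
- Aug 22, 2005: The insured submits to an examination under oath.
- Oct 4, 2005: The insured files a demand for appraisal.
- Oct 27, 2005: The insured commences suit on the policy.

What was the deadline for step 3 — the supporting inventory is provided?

Step 3 runs from Apr 24, 2005, when the sworn proof of loss is submitted. 14 days after Apr 24, 2005 is May 8, 2005.

May 8, 2005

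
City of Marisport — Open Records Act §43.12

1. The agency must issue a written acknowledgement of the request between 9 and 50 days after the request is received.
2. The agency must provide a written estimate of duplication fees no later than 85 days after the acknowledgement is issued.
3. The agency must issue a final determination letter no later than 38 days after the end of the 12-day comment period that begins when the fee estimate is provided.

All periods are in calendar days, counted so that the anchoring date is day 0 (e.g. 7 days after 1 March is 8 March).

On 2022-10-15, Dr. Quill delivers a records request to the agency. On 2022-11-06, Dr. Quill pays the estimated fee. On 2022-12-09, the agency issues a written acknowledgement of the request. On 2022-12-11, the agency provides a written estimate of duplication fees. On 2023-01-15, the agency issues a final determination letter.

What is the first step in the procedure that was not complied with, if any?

Step 1 — 9 and 50 days from 2022-10-15 (when the request is received) are 2022-10-24 and 2022-12-04 respectively; done 2022-12-09 — 5 days after the window closed.
The procedure was therefore not followed at step 1.

Step 1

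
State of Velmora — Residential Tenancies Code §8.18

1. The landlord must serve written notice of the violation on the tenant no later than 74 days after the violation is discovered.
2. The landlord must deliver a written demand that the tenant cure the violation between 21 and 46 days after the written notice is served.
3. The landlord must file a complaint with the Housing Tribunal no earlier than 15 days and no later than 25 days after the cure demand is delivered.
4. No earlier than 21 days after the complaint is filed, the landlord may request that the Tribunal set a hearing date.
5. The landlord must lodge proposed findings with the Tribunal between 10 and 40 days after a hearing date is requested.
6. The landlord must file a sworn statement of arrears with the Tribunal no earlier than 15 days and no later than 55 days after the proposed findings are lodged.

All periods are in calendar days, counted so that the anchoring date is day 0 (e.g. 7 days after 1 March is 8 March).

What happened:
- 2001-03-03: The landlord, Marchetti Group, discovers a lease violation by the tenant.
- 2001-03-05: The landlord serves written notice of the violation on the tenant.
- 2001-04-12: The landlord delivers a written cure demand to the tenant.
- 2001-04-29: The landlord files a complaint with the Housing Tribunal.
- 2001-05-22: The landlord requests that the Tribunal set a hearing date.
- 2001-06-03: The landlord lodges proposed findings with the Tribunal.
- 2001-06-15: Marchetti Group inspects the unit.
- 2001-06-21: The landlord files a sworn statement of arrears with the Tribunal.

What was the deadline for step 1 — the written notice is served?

Step 1 runs from 2001-03-03, when the violation is discovered. 74 days after 2001-03-03 is 2001-05-16.

2001-05-16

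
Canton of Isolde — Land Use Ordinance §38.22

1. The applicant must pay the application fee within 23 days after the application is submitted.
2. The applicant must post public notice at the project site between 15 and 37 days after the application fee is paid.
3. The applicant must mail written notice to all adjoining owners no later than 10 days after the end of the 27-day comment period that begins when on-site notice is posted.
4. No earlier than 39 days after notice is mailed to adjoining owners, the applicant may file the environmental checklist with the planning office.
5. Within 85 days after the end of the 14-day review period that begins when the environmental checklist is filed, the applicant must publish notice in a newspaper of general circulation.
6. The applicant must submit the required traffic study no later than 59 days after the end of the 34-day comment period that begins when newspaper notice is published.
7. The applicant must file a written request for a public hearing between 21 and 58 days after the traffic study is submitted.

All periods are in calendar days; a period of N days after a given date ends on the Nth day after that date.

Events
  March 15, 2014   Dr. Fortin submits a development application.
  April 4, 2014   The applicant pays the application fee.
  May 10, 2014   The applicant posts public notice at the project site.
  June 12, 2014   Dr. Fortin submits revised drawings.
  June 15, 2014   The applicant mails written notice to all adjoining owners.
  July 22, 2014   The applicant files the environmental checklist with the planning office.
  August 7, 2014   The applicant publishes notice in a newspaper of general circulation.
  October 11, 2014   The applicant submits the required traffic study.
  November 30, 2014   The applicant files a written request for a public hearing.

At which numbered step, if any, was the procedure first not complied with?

Step 4

Step 1 — counting 23 days from March 15, 2014 (when the application is submitted) gives a deadline of April 7, 2014; done April 4, 2014 — timely.
Step 2 — 15 and 37 days from April 4, 2014 (when the application fee is paid) are April 19, 2014 and May 11, 2014 respectively; done May 10, 2014, which is between those dates.
Step 3 — counting 10 days from June 6, 2014 (end of the 27-day comment period, which began when on-site notice is posted on May 10, 2014) gives a deadline of June 16, 2014; June 15, 2014 is within that limit.
Step 4 — must wait 39 days from June 15, 2014 (when notice is mailed to adjoining owners), so not before July 24, 2014; July 22, 2014 is 2 days before the earliest permitted date.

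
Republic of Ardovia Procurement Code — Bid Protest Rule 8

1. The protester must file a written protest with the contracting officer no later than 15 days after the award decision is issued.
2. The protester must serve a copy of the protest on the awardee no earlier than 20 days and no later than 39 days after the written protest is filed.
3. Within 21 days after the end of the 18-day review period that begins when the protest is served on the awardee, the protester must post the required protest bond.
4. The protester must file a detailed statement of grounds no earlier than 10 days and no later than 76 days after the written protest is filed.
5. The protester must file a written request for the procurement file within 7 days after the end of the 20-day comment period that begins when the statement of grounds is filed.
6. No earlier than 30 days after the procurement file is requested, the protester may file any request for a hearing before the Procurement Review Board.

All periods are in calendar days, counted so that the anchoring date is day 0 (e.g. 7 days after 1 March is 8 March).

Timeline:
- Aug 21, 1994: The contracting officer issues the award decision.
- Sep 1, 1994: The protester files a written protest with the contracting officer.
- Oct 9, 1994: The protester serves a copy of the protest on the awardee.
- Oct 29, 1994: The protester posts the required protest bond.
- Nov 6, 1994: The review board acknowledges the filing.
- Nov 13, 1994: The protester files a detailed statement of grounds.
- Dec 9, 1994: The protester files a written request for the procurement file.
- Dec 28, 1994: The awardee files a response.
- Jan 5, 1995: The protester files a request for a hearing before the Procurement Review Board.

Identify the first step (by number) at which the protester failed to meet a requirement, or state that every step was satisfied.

Step 6

(1) due by Aug 21, 1994 + 15 days = Sep 5, 1994; Sep 1, 1994 is within that limit.
(2) the permitted window runs from Sep 1, 1994 + 20 = Sep 21, 1994 to Sep 1, 1994 + 39 = Oct 10, 1994; Oct 9, 1994 falls inside that range.
(3) due by Oct 27, 1994 + 21 days = Nov 17, 1994; Oct 29, 1994 is within that limit.
(4) the permitted window runs from Sep 1, 1994 + 10 = Sep 11, 1994 to Sep 1, 1994 + 76 = Nov 16, 1994; done Nov 13, 1994 — within the window.
(5) due by Dec 3, 1994 + 7 days = Dec 10, 1994; done Dec 9, 1994 — timely.
(6) permitted from Dec 9, 1994 + 30 days = Jan 8, 1995 onward; acted on Jan 5, 1995, 3 days prematurely.
No need to go further; step 6 was not satisfied.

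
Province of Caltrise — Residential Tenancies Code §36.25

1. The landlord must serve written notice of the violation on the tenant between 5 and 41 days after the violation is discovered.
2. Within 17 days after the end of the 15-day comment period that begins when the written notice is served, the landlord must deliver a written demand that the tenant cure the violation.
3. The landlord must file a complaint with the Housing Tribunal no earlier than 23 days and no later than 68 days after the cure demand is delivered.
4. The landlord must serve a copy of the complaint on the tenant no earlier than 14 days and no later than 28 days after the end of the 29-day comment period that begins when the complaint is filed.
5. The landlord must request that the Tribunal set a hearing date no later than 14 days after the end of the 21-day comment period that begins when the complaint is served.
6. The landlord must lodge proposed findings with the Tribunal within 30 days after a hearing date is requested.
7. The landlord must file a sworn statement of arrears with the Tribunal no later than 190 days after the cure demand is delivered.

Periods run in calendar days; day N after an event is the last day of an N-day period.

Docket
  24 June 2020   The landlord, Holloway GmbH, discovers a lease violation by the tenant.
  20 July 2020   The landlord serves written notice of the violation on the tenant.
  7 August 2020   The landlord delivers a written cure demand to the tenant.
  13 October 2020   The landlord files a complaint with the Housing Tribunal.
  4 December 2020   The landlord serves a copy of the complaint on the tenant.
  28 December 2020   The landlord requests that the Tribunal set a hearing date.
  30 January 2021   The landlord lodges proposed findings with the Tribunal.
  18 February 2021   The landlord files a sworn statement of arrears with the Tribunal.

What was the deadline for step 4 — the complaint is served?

The complaint is filed on 13 October 2020; the 29-day comment period therefore ends 11 November 2020, and step 4 runs from that date. The window is 14–28 days after 11 November 2020; it closes on 9 December 2020.

9 December 2020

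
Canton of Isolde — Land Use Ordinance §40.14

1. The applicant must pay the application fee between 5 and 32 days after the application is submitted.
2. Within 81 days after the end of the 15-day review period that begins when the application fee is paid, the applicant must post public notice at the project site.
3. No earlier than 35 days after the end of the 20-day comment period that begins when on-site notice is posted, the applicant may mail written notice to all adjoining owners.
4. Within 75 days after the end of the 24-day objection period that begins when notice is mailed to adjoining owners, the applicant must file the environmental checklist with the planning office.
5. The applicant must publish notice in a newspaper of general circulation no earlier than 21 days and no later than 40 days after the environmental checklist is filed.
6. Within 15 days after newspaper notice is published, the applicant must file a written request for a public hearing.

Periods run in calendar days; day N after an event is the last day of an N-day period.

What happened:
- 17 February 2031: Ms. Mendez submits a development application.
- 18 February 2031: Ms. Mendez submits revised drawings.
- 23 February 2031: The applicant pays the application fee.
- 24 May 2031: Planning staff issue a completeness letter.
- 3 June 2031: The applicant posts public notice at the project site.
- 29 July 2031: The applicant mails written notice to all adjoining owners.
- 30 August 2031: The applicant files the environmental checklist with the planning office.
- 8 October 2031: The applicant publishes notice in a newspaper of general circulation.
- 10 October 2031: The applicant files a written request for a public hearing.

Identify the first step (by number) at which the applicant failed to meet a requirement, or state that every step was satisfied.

Step 1: the window is 5–32 days after 17 February 2031 (when the application is submitted), so 22 February 2031 through 21 March 2031; 23 February 2031 falls inside that range.
Step 2: 81 days after 10 March 2031 (end of the 15-day review period, which began when the application fee is paid on 23 February 2031) is 30 May 2031; done 3 June 2031 — 4 days late.

Step 2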